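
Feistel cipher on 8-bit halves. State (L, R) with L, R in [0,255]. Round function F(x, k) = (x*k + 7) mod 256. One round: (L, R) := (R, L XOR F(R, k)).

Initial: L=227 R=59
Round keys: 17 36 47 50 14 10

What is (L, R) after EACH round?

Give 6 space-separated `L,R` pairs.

Answer: 59,17 17,80 80,166 166,35 35,87 87,78

Derivation:
Round 1 (k=17): L=59 R=17
Round 2 (k=36): L=17 R=80
Round 3 (k=47): L=80 R=166
Round 4 (k=50): L=166 R=35
Round 5 (k=14): L=35 R=87
Round 6 (k=10): L=87 R=78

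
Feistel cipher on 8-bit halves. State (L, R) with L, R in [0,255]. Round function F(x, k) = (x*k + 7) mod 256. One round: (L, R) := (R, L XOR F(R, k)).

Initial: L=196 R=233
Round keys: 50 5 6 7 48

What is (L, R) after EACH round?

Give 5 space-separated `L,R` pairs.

Answer: 233,77 77,97 97,0 0,102 102,39

Derivation:
Round 1 (k=50): L=233 R=77
Round 2 (k=5): L=77 R=97
Round 3 (k=6): L=97 R=0
Round 4 (k=7): L=0 R=102
Round 5 (k=48): L=102 R=39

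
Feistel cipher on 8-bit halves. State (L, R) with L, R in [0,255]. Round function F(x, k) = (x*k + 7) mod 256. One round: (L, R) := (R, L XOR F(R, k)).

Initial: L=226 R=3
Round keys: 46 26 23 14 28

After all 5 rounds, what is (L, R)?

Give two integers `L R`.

Round 1 (k=46): L=3 R=115
Round 2 (k=26): L=115 R=182
Round 3 (k=23): L=182 R=18
Round 4 (k=14): L=18 R=181
Round 5 (k=28): L=181 R=193

Answer: 181 193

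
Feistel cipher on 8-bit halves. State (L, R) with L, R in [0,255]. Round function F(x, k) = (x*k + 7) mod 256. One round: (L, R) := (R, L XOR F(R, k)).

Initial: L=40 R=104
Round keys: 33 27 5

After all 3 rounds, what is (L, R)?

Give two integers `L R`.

Round 1 (k=33): L=104 R=71
Round 2 (k=27): L=71 R=236
Round 3 (k=5): L=236 R=228

Answer: 236 228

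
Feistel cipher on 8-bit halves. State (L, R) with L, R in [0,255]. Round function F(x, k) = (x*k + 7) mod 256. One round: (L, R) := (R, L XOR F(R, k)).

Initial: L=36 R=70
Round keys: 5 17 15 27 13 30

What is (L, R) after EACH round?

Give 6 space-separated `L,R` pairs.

Round 1 (k=5): L=70 R=65
Round 2 (k=17): L=65 R=30
Round 3 (k=15): L=30 R=136
Round 4 (k=27): L=136 R=65
Round 5 (k=13): L=65 R=220
Round 6 (k=30): L=220 R=142

Answer: 70,65 65,30 30,136 136,65 65,220 220,142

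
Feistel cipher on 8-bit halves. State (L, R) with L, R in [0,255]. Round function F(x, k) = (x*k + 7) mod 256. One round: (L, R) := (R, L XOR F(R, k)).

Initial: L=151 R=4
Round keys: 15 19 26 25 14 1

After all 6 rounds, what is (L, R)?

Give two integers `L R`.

Round 1 (k=15): L=4 R=212
Round 2 (k=19): L=212 R=199
Round 3 (k=26): L=199 R=233
Round 4 (k=25): L=233 R=15
Round 5 (k=14): L=15 R=48
Round 6 (k=1): L=48 R=56

Answer: 48 56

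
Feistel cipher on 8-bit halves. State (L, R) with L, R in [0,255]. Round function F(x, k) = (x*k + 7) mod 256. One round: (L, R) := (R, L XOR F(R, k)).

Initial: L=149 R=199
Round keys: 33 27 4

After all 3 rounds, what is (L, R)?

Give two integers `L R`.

Round 1 (k=33): L=199 R=59
Round 2 (k=27): L=59 R=135
Round 3 (k=4): L=135 R=24

Answer: 135 24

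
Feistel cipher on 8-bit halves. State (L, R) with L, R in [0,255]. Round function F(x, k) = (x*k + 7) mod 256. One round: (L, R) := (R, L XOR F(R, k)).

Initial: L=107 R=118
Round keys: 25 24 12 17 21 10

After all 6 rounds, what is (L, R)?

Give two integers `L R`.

Round 1 (k=25): L=118 R=230
Round 2 (k=24): L=230 R=225
Round 3 (k=12): L=225 R=117
Round 4 (k=17): L=117 R=45
Round 5 (k=21): L=45 R=205
Round 6 (k=10): L=205 R=36

Answer: 205 36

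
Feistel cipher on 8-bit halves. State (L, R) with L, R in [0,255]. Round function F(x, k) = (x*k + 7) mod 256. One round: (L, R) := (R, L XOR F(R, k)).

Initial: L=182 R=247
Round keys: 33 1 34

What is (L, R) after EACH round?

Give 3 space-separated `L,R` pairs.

Answer: 247,104 104,152 152,95

Derivation:
Round 1 (k=33): L=247 R=104
Round 2 (k=1): L=104 R=152
Round 3 (k=34): L=152 R=95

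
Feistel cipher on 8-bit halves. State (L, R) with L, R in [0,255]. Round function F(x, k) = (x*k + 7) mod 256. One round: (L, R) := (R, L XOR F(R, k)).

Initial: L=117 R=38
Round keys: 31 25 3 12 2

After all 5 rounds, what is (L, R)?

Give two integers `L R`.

Round 1 (k=31): L=38 R=212
Round 2 (k=25): L=212 R=157
Round 3 (k=3): L=157 R=10
Round 4 (k=12): L=10 R=226
Round 5 (k=2): L=226 R=193

Answer: 226 193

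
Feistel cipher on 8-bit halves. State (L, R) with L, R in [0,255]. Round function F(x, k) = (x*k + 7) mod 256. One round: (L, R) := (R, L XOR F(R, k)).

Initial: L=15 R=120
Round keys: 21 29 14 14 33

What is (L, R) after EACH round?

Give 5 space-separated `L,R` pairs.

Answer: 120,208 208,239 239,201 201,234 234,248

Derivation:
Round 1 (k=21): L=120 R=208
Round 2 (k=29): L=208 R=239
Round 3 (k=14): L=239 R=201
Round 4 (k=14): L=201 R=234
Round 5 (k=33): L=234 R=248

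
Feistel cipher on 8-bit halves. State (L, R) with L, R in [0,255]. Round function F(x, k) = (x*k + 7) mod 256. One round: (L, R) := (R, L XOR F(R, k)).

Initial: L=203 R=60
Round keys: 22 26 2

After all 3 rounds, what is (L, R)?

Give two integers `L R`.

Answer: 19 201

Derivation:
Round 1 (k=22): L=60 R=228
Round 2 (k=26): L=228 R=19
Round 3 (k=2): L=19 R=201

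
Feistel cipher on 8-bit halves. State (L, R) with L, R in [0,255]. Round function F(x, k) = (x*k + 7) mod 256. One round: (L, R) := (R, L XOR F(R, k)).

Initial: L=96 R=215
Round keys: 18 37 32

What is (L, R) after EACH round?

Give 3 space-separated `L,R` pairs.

Answer: 215,69 69,215 215,162

Derivation:
Round 1 (k=18): L=215 R=69
Round 2 (k=37): L=69 R=215
Round 3 (k=32): L=215 R=162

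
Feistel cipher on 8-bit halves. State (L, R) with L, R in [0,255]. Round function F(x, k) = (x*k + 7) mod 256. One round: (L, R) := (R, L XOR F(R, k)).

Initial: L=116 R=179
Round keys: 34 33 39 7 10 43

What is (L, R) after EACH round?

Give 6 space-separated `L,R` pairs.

Answer: 179,185 185,83 83,21 21,201 201,244 244,202

Derivation:
Round 1 (k=34): L=179 R=185
Round 2 (k=33): L=185 R=83
Round 3 (k=39): L=83 R=21
Round 4 (k=7): L=21 R=201
Round 5 (k=10): L=201 R=244
Round 6 (k=43): L=244 R=202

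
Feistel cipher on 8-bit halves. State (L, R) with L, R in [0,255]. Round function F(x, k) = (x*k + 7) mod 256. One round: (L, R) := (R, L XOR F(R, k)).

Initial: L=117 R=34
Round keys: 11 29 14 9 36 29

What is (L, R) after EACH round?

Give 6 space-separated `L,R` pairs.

Round 1 (k=11): L=34 R=8
Round 2 (k=29): L=8 R=205
Round 3 (k=14): L=205 R=53
Round 4 (k=9): L=53 R=41
Round 5 (k=36): L=41 R=254
Round 6 (k=29): L=254 R=228

Answer: 34,8 8,205 205,53 53,41 41,254 254,228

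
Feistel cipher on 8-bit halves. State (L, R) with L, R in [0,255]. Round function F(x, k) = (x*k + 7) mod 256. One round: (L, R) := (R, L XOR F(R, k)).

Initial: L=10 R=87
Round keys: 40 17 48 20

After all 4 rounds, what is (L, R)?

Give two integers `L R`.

Round 1 (k=40): L=87 R=149
Round 2 (k=17): L=149 R=187
Round 3 (k=48): L=187 R=130
Round 4 (k=20): L=130 R=148

Answer: 130 148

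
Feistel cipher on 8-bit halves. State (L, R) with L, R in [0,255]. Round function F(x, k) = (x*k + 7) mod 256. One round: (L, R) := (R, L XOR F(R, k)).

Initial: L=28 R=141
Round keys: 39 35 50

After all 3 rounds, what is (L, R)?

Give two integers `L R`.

Answer: 44 1

Derivation:
Round 1 (k=39): L=141 R=158
Round 2 (k=35): L=158 R=44
Round 3 (k=50): L=44 R=1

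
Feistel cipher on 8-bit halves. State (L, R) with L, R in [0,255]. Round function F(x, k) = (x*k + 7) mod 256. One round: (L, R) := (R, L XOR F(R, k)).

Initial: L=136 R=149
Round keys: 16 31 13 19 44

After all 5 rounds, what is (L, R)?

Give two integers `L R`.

Answer: 9 76

Derivation:
Round 1 (k=16): L=149 R=223
Round 2 (k=31): L=223 R=157
Round 3 (k=13): L=157 R=223
Round 4 (k=19): L=223 R=9
Round 5 (k=44): L=9 R=76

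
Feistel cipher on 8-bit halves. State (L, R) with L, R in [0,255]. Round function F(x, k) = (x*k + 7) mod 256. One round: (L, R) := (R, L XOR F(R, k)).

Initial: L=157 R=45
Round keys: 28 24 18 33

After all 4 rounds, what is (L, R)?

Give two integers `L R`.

Round 1 (k=28): L=45 R=110
Round 2 (k=24): L=110 R=122
Round 3 (k=18): L=122 R=245
Round 4 (k=33): L=245 R=230

Answer: 245 230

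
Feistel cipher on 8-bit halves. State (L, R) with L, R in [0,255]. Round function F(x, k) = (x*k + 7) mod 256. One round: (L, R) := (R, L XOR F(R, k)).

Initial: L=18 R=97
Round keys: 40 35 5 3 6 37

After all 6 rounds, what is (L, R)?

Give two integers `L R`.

Answer: 22 142

Derivation:
Round 1 (k=40): L=97 R=61
Round 2 (k=35): L=61 R=63
Round 3 (k=5): L=63 R=127
Round 4 (k=3): L=127 R=187
Round 5 (k=6): L=187 R=22
Round 6 (k=37): L=22 R=142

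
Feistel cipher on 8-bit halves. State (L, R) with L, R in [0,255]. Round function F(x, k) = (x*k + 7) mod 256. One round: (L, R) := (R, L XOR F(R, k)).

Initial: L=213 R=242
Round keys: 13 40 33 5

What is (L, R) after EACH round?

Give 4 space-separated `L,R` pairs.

Answer: 242,132 132,85 85,120 120,10

Derivation:
Round 1 (k=13): L=242 R=132
Round 2 (k=40): L=132 R=85
Round 3 (k=33): L=85 R=120
Round 4 (k=5): L=120 R=10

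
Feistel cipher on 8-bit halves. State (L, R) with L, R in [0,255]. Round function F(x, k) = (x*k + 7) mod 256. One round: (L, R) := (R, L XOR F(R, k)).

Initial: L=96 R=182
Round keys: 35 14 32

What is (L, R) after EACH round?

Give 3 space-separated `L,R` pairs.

Answer: 182,137 137,51 51,238

Derivation:
Round 1 (k=35): L=182 R=137
Round 2 (k=14): L=137 R=51
Round 3 (k=32): L=51 R=238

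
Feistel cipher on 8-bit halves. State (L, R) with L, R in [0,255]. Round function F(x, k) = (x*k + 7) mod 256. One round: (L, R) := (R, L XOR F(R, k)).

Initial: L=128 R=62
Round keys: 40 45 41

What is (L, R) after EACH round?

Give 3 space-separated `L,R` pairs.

Round 1 (k=40): L=62 R=55
Round 2 (k=45): L=55 R=140
Round 3 (k=41): L=140 R=68

Answer: 62,55 55,140 140,68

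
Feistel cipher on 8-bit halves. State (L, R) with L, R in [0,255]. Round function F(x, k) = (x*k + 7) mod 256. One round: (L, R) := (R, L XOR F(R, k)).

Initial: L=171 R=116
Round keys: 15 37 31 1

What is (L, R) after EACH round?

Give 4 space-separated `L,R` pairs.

Round 1 (k=15): L=116 R=120
Round 2 (k=37): L=120 R=43
Round 3 (k=31): L=43 R=68
Round 4 (k=1): L=68 R=96

Answer: 116,120 120,43 43,68 68,96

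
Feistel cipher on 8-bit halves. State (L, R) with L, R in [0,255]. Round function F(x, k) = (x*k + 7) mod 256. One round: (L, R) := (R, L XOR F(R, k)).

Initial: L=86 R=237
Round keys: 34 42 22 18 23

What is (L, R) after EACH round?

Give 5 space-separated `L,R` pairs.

Answer: 237,215 215,160 160,16 16,135 135,56

Derivation:
Round 1 (k=34): L=237 R=215
Round 2 (k=42): L=215 R=160
Round 3 (k=22): L=160 R=16
Round 4 (k=18): L=16 R=135
Round 5 (k=23): L=135 R=56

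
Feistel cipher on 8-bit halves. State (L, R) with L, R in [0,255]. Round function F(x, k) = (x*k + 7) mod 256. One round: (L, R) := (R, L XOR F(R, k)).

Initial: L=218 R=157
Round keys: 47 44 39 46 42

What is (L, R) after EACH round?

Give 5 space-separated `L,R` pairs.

Round 1 (k=47): L=157 R=0
Round 2 (k=44): L=0 R=154
Round 3 (k=39): L=154 R=125
Round 4 (k=46): L=125 R=231
Round 5 (k=42): L=231 R=144

Answer: 157,0 0,154 154,125 125,231 231,144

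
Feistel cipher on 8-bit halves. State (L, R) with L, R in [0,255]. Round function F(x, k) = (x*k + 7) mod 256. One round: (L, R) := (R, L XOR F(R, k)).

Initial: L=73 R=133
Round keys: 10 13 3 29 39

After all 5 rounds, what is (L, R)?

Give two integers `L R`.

Round 1 (k=10): L=133 R=112
Round 2 (k=13): L=112 R=50
Round 3 (k=3): L=50 R=237
Round 4 (k=29): L=237 R=210
Round 5 (k=39): L=210 R=232

Answer: 210 232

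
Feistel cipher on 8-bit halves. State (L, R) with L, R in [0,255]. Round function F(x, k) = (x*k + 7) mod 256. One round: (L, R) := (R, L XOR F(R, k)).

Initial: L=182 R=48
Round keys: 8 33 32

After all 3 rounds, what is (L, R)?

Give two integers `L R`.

Answer: 104 54

Derivation:
Round 1 (k=8): L=48 R=49
Round 2 (k=33): L=49 R=104
Round 3 (k=32): L=104 R=54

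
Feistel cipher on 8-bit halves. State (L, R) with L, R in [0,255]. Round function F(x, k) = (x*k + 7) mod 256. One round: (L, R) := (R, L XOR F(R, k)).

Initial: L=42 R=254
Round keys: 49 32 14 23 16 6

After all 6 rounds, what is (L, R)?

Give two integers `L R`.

Round 1 (k=49): L=254 R=143
Round 2 (k=32): L=143 R=25
Round 3 (k=14): L=25 R=234
Round 4 (k=23): L=234 R=20
Round 5 (k=16): L=20 R=173
Round 6 (k=6): L=173 R=1

Answer: 173 1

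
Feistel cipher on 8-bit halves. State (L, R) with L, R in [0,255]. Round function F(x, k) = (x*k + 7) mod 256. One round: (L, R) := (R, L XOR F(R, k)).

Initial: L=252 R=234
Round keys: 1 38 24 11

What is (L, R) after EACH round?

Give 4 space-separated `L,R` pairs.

Round 1 (k=1): L=234 R=13
Round 2 (k=38): L=13 R=31
Round 3 (k=24): L=31 R=226
Round 4 (k=11): L=226 R=162

Answer: 234,13 13,31 31,226 226,162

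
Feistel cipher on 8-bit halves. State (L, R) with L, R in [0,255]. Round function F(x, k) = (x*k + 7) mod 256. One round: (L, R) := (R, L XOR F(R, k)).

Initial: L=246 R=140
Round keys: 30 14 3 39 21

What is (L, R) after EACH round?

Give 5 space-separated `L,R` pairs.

Round 1 (k=30): L=140 R=153
Round 2 (k=14): L=153 R=233
Round 3 (k=3): L=233 R=91
Round 4 (k=39): L=91 R=13
Round 5 (k=21): L=13 R=67

Answer: 140,153 153,233 233,91 91,13 13,67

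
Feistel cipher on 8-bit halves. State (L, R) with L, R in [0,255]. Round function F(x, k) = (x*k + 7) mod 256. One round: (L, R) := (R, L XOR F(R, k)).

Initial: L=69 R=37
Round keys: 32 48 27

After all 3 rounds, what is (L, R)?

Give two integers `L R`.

Answer: 66 31

Derivation:
Round 1 (k=32): L=37 R=226
Round 2 (k=48): L=226 R=66
Round 3 (k=27): L=66 R=31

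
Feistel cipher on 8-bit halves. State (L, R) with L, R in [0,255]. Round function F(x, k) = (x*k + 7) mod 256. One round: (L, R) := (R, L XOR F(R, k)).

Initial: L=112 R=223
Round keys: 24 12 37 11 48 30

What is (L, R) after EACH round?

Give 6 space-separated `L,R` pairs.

Answer: 223,159 159,164 164,36 36,55 55,115 115,182

Derivation:
Round 1 (k=24): L=223 R=159
Round 2 (k=12): L=159 R=164
Round 3 (k=37): L=164 R=36
Round 4 (k=11): L=36 R=55
Round 5 (k=48): L=55 R=115
Round 6 (k=30): L=115 R=182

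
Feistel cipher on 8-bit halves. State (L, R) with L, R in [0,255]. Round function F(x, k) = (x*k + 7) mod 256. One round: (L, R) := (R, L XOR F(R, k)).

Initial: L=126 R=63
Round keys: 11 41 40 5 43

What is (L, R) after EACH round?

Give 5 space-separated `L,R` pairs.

Round 1 (k=11): L=63 R=194
Round 2 (k=41): L=194 R=38
Round 3 (k=40): L=38 R=53
Round 4 (k=5): L=53 R=54
Round 5 (k=43): L=54 R=44

Answer: 63,194 194,38 38,53 53,54 54,44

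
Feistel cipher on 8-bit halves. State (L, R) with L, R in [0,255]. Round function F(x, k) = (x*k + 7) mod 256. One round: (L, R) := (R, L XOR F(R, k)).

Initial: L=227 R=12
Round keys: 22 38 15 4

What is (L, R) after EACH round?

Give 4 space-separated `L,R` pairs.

Answer: 12,236 236,3 3,216 216,100

Derivation:
Round 1 (k=22): L=12 R=236
Round 2 (k=38): L=236 R=3
Round 3 (k=15): L=3 R=216
Round 4 (k=4): L=216 R=100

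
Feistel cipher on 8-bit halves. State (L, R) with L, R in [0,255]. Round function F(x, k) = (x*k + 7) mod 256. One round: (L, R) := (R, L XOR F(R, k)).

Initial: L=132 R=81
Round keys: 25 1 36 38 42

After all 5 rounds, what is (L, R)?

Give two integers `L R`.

Answer: 35 94

Derivation:
Round 1 (k=25): L=81 R=116
Round 2 (k=1): L=116 R=42
Round 3 (k=36): L=42 R=155
Round 4 (k=38): L=155 R=35
Round 5 (k=42): L=35 R=94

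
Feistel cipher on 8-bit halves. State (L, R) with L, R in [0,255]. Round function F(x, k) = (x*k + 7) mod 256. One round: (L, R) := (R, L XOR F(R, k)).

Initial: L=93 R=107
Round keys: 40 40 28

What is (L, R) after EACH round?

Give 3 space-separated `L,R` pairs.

Answer: 107,226 226,60 60,117

Derivation:
Round 1 (k=40): L=107 R=226
Round 2 (k=40): L=226 R=60
Round 3 (k=28): L=60 R=117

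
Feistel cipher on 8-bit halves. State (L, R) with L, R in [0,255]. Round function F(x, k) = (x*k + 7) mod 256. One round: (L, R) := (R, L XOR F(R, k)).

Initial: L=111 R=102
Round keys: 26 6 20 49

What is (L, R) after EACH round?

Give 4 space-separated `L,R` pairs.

Answer: 102,12 12,41 41,55 55,167

Derivation:
Round 1 (k=26): L=102 R=12
Round 2 (k=6): L=12 R=41
Round 3 (k=20): L=41 R=55
Round 4 (k=49): L=55 R=167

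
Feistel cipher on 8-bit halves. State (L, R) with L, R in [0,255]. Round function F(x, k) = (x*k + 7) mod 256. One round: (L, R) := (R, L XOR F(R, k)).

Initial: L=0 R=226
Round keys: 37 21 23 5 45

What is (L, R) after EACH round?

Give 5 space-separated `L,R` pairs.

Answer: 226,177 177,110 110,88 88,209 209,156

Derivation:
Round 1 (k=37): L=226 R=177
Round 2 (k=21): L=177 R=110
Round 3 (k=23): L=110 R=88
Round 4 (k=5): L=88 R=209
Round 5 (k=45): L=209 R=156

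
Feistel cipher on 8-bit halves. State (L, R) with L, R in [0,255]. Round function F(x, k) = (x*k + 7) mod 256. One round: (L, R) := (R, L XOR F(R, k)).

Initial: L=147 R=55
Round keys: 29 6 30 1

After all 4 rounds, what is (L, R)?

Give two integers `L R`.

Round 1 (k=29): L=55 R=209
Round 2 (k=6): L=209 R=218
Round 3 (k=30): L=218 R=66
Round 4 (k=1): L=66 R=147

Answer: 66 147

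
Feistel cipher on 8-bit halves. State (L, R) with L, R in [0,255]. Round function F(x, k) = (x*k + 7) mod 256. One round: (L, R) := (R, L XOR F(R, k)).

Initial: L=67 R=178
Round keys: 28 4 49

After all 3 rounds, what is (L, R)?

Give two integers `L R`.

Answer: 69 0

Derivation:
Round 1 (k=28): L=178 R=60
Round 2 (k=4): L=60 R=69
Round 3 (k=49): L=69 R=0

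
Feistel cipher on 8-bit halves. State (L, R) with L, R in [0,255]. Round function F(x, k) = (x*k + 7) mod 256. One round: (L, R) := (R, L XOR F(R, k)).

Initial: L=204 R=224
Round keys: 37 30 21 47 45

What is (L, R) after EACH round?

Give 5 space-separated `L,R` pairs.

Round 1 (k=37): L=224 R=171
Round 2 (k=30): L=171 R=241
Round 3 (k=21): L=241 R=103
Round 4 (k=47): L=103 R=1
Round 5 (k=45): L=1 R=83

Answer: 224,171 171,241 241,103 103,1 1,83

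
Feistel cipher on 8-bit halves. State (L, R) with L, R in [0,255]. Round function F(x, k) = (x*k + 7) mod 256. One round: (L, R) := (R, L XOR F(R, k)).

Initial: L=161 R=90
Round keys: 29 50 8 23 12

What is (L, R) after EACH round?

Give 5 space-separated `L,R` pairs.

Round 1 (k=29): L=90 R=152
Round 2 (k=50): L=152 R=237
Round 3 (k=8): L=237 R=247
Round 4 (k=23): L=247 R=213
Round 5 (k=12): L=213 R=244

Answer: 90,152 152,237 237,247 247,213 213,244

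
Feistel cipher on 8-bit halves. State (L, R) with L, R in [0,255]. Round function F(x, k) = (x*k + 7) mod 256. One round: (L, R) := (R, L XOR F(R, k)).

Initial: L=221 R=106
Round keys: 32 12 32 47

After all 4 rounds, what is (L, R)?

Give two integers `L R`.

Round 1 (k=32): L=106 R=154
Round 2 (k=12): L=154 R=85
Round 3 (k=32): L=85 R=61
Round 4 (k=47): L=61 R=111

Answer: 61 111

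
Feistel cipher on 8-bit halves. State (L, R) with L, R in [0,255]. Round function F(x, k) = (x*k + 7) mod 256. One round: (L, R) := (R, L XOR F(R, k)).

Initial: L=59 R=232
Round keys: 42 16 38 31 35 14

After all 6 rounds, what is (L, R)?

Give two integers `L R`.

Round 1 (k=42): L=232 R=44
Round 2 (k=16): L=44 R=47
Round 3 (k=38): L=47 R=45
Round 4 (k=31): L=45 R=85
Round 5 (k=35): L=85 R=139
Round 6 (k=14): L=139 R=244

Answer: 139 244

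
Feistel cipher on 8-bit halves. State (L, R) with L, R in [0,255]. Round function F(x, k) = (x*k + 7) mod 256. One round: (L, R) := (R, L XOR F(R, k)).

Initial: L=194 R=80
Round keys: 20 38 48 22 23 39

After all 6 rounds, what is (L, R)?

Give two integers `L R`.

Round 1 (k=20): L=80 R=133
Round 2 (k=38): L=133 R=149
Round 3 (k=48): L=149 R=114
Round 4 (k=22): L=114 R=70
Round 5 (k=23): L=70 R=35
Round 6 (k=39): L=35 R=26

Answer: 35 26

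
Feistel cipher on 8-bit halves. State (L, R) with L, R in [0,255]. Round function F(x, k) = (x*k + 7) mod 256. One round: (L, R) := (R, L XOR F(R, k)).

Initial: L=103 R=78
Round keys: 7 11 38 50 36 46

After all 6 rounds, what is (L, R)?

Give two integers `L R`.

Round 1 (k=7): L=78 R=78
Round 2 (k=11): L=78 R=47
Round 3 (k=38): L=47 R=79
Round 4 (k=50): L=79 R=90
Round 5 (k=36): L=90 R=224
Round 6 (k=46): L=224 R=29

Answer: 224 29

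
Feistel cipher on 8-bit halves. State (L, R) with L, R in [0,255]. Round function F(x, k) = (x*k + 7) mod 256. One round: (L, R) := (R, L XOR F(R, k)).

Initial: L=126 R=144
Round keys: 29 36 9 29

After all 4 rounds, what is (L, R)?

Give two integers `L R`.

Answer: 19 117

Derivation:
Round 1 (k=29): L=144 R=41
Round 2 (k=36): L=41 R=91
Round 3 (k=9): L=91 R=19
Round 4 (k=29): L=19 R=117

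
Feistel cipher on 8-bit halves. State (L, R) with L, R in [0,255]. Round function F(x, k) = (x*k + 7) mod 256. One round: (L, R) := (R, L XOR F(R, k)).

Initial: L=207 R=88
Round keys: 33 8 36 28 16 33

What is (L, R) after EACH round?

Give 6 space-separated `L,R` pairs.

Answer: 88,144 144,223 223,243 243,68 68,180 180,127

Derivation:
Round 1 (k=33): L=88 R=144
Round 2 (k=8): L=144 R=223
Round 3 (k=36): L=223 R=243
Round 4 (k=28): L=243 R=68
Round 5 (k=16): L=68 R=180
Round 6 (k=33): L=180 R=127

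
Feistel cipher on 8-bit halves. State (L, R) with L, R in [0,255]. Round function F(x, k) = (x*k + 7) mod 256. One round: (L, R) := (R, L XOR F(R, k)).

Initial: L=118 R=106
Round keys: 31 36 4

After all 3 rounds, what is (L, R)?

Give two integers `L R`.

Answer: 121 64

Derivation:
Round 1 (k=31): L=106 R=171
Round 2 (k=36): L=171 R=121
Round 3 (k=4): L=121 R=64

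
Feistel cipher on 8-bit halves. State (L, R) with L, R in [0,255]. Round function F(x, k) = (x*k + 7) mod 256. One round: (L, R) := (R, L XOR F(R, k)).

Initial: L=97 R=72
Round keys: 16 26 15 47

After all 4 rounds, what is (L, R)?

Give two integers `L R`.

Answer: 106 86

Derivation:
Round 1 (k=16): L=72 R=230
Round 2 (k=26): L=230 R=43
Round 3 (k=15): L=43 R=106
Round 4 (k=47): L=106 R=86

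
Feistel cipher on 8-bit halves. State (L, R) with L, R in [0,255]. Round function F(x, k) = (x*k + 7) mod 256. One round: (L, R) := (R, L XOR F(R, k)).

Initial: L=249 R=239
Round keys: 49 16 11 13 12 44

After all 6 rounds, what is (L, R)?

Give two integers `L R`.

Answer: 11 132

Derivation:
Round 1 (k=49): L=239 R=63
Round 2 (k=16): L=63 R=24
Round 3 (k=11): L=24 R=48
Round 4 (k=13): L=48 R=111
Round 5 (k=12): L=111 R=11
Round 6 (k=44): L=11 R=132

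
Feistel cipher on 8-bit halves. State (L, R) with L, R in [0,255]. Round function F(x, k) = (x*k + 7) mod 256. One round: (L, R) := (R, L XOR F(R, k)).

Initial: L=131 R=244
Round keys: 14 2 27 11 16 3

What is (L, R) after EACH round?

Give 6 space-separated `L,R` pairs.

Answer: 244,220 220,75 75,44 44,160 160,43 43,40

Derivation:
Round 1 (k=14): L=244 R=220
Round 2 (k=2): L=220 R=75
Round 3 (k=27): L=75 R=44
Round 4 (k=11): L=44 R=160
Round 5 (k=16): L=160 R=43
Round 6 (k=3): L=43 R=40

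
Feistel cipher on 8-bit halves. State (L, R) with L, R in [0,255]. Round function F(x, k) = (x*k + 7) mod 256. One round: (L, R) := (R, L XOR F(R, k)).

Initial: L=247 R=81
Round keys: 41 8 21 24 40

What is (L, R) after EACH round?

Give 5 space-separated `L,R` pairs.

Round 1 (k=41): L=81 R=247
Round 2 (k=8): L=247 R=238
Round 3 (k=21): L=238 R=122
Round 4 (k=24): L=122 R=153
Round 5 (k=40): L=153 R=149

Answer: 81,247 247,238 238,122 122,153 153,149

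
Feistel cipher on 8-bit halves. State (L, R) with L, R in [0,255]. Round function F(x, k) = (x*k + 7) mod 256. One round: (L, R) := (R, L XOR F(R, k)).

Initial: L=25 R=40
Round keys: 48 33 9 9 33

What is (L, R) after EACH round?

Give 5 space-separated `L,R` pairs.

Answer: 40,158 158,77 77,34 34,116 116,217

Derivation:
Round 1 (k=48): L=40 R=158
Round 2 (k=33): L=158 R=77
Round 3 (k=9): L=77 R=34
Round 4 (k=9): L=34 R=116
Round 5 (k=33): L=116 R=217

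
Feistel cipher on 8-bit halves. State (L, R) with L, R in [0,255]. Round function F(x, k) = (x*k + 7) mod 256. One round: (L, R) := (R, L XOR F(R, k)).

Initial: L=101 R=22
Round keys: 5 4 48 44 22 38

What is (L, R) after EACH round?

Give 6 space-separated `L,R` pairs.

Answer: 22,16 16,81 81,39 39,234 234,4 4,117

Derivation:
Round 1 (k=5): L=22 R=16
Round 2 (k=4): L=16 R=81
Round 3 (k=48): L=81 R=39
Round 4 (k=44): L=39 R=234
Round 5 (k=22): L=234 R=4
Round 6 (k=38): L=4 R=117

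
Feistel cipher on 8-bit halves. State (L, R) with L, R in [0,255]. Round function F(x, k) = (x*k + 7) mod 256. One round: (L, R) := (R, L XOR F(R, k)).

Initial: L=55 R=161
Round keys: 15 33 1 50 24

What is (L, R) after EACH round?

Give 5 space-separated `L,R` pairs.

Answer: 161,65 65,201 201,145 145,144 144,22

Derivation:
Round 1 (k=15): L=161 R=65
Round 2 (k=33): L=65 R=201
Round 3 (k=1): L=201 R=145
Round 4 (k=50): L=145 R=144
Round 5 (k=24): L=144 R=22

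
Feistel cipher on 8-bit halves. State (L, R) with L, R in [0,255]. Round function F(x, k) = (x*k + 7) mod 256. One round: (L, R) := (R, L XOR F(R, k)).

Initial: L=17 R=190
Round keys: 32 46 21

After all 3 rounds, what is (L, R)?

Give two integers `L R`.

Round 1 (k=32): L=190 R=214
Round 2 (k=46): L=214 R=197
Round 3 (k=21): L=197 R=230

Answer: 197 230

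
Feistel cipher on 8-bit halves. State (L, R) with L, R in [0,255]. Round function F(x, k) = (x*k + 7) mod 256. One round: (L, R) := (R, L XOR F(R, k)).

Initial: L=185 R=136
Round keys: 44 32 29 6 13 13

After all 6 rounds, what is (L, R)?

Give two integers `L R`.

Answer: 115 78

Derivation:
Round 1 (k=44): L=136 R=222
Round 2 (k=32): L=222 R=79
Round 3 (k=29): L=79 R=36
Round 4 (k=6): L=36 R=144
Round 5 (k=13): L=144 R=115
Round 6 (k=13): L=115 R=78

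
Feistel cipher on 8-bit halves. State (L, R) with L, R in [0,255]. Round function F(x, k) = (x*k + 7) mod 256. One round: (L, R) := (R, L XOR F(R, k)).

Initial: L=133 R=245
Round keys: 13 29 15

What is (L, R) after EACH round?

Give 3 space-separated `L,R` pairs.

Round 1 (k=13): L=245 R=253
Round 2 (k=29): L=253 R=69
Round 3 (k=15): L=69 R=239

Answer: 245,253 253,69 69,239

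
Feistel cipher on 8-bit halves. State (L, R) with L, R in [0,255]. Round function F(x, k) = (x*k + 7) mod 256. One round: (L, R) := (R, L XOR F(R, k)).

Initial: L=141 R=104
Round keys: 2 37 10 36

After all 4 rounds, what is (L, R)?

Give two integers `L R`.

Answer: 139 242

Derivation:
Round 1 (k=2): L=104 R=90
Round 2 (k=37): L=90 R=97
Round 3 (k=10): L=97 R=139
Round 4 (k=36): L=139 R=242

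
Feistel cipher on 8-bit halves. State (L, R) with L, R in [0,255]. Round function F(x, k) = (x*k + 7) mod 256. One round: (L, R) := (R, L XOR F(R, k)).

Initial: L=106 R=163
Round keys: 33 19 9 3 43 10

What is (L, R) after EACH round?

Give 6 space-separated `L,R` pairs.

Answer: 163,96 96,132 132,203 203,236 236,96 96,43

Derivation:
Round 1 (k=33): L=163 R=96
Round 2 (k=19): L=96 R=132
Round 3 (k=9): L=132 R=203
Round 4 (k=3): L=203 R=236
Round 5 (k=43): L=236 R=96
Round 6 (k=10): L=96 R=43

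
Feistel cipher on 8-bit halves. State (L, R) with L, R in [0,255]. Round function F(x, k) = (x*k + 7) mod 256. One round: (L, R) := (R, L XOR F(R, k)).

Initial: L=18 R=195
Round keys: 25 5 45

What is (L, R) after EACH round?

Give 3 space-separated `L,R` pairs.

Round 1 (k=25): L=195 R=0
Round 2 (k=5): L=0 R=196
Round 3 (k=45): L=196 R=123

Answer: 195,0 0,196 196,123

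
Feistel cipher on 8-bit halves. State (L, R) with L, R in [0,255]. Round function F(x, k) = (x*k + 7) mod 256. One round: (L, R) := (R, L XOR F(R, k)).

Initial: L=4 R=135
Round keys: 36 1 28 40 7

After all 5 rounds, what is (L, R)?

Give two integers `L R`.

Round 1 (k=36): L=135 R=7
Round 2 (k=1): L=7 R=137
Round 3 (k=28): L=137 R=4
Round 4 (k=40): L=4 R=46
Round 5 (k=7): L=46 R=77

Answer: 46 77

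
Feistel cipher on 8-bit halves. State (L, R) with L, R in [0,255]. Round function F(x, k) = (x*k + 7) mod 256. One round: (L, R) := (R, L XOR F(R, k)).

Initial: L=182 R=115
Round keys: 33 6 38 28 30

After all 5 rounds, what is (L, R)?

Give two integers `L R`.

Answer: 167 154

Derivation:
Round 1 (k=33): L=115 R=108
Round 2 (k=6): L=108 R=252
Round 3 (k=38): L=252 R=3
Round 4 (k=28): L=3 R=167
Round 5 (k=30): L=167 R=154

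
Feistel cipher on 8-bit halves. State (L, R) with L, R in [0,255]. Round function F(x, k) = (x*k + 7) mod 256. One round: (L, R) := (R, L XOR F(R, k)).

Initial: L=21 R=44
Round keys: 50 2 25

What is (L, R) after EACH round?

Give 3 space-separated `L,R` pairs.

Round 1 (k=50): L=44 R=138
Round 2 (k=2): L=138 R=55
Round 3 (k=25): L=55 R=236

Answer: 44,138 138,55 55,236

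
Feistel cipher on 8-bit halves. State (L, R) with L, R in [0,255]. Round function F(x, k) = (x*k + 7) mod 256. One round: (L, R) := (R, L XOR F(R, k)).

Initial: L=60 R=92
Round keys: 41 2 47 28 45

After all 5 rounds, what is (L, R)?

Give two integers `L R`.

Answer: 250 88

Derivation:
Round 1 (k=41): L=92 R=255
Round 2 (k=2): L=255 R=89
Round 3 (k=47): L=89 R=161
Round 4 (k=28): L=161 R=250
Round 5 (k=45): L=250 R=88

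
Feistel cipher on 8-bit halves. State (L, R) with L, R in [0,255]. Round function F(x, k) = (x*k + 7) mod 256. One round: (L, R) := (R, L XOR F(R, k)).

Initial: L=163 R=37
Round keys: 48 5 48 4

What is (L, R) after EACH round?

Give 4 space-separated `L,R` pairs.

Answer: 37,84 84,142 142,243 243,93

Derivation:
Round 1 (k=48): L=37 R=84
Round 2 (k=5): L=84 R=142
Round 3 (k=48): L=142 R=243
Round 4 (k=4): L=243 R=93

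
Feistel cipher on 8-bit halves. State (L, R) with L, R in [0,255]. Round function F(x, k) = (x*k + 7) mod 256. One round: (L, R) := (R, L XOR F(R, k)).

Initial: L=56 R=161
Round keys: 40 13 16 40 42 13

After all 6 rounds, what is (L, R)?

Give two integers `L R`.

Round 1 (k=40): L=161 R=23
Round 2 (k=13): L=23 R=147
Round 3 (k=16): L=147 R=32
Round 4 (k=40): L=32 R=148
Round 5 (k=42): L=148 R=111
Round 6 (k=13): L=111 R=62

Answer: 111 62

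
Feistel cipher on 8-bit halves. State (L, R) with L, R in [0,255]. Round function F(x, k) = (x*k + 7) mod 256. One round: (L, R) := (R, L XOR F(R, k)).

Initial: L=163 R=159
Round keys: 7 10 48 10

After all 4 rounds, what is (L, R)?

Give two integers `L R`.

Round 1 (k=7): L=159 R=195
Round 2 (k=10): L=195 R=58
Round 3 (k=48): L=58 R=36
Round 4 (k=10): L=36 R=85

Answer: 36 85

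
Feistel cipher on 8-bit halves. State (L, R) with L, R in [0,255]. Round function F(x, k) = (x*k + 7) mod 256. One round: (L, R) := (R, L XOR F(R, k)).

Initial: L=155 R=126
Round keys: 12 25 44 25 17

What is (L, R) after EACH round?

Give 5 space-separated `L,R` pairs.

Answer: 126,116 116,37 37,23 23,99 99,141

Derivation:
Round 1 (k=12): L=126 R=116
Round 2 (k=25): L=116 R=37
Round 3 (k=44): L=37 R=23
Round 4 (k=25): L=23 R=99
Round 5 (k=17): L=99 R=141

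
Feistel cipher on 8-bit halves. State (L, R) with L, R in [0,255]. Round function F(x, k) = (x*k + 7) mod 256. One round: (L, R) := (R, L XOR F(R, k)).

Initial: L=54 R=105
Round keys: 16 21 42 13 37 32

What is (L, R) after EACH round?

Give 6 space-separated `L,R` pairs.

Answer: 105,161 161,85 85,88 88,42 42,65 65,13

Derivation:
Round 1 (k=16): L=105 R=161
Round 2 (k=21): L=161 R=85
Round 3 (k=42): L=85 R=88
Round 4 (k=13): L=88 R=42
Round 5 (k=37): L=42 R=65
Round 6 (k=32): L=65 R=13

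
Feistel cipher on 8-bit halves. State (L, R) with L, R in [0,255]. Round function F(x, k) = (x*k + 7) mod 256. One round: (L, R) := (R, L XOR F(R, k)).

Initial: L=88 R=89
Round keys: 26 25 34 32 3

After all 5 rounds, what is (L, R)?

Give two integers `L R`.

Round 1 (k=26): L=89 R=73
Round 2 (k=25): L=73 R=113
Round 3 (k=34): L=113 R=64
Round 4 (k=32): L=64 R=118
Round 5 (k=3): L=118 R=41

Answer: 118 41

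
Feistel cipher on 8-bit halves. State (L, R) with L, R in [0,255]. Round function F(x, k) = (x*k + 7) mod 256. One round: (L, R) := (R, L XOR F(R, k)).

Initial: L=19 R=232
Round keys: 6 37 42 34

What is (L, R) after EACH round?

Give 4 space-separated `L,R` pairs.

Answer: 232,100 100,147 147,65 65,58

Derivation:
Round 1 (k=6): L=232 R=100
Round 2 (k=37): L=100 R=147
Round 3 (k=42): L=147 R=65
Round 4 (k=34): L=65 R=58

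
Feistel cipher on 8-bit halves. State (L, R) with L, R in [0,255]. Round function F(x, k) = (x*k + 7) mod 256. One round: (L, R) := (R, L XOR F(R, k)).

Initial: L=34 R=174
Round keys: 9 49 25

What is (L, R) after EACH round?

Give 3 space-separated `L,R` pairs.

Answer: 174,7 7,240 240,112

Derivation:
Round 1 (k=9): L=174 R=7
Round 2 (k=49): L=7 R=240
Round 3 (k=25): L=240 R=112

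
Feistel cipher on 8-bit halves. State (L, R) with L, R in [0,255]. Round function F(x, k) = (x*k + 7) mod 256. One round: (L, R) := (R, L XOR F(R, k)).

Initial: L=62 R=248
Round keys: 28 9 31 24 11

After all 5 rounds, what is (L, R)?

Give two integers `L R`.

Round 1 (k=28): L=248 R=25
Round 2 (k=9): L=25 R=16
Round 3 (k=31): L=16 R=238
Round 4 (k=24): L=238 R=71
Round 5 (k=11): L=71 R=250

Answer: 71 250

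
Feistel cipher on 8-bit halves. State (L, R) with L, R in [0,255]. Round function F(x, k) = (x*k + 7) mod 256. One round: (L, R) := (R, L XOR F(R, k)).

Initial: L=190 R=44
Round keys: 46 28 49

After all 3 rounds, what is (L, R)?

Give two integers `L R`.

Round 1 (k=46): L=44 R=81
Round 2 (k=28): L=81 R=207
Round 3 (k=49): L=207 R=247

Answer: 207 247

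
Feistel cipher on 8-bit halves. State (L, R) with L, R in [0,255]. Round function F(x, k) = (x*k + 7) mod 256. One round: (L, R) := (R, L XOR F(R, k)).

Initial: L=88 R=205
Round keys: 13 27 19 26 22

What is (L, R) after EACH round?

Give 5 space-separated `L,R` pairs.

Answer: 205,40 40,242 242,213 213,91 91,12

Derivation:
Round 1 (k=13): L=205 R=40
Round 2 (k=27): L=40 R=242
Round 3 (k=19): L=242 R=213
Round 4 (k=26): L=213 R=91
Round 5 (k=22): L=91 R=12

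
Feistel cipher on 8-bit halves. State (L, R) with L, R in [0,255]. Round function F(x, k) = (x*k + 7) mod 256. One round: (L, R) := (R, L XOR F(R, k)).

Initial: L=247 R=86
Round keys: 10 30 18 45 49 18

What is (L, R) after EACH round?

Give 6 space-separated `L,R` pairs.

Round 1 (k=10): L=86 R=148
Round 2 (k=30): L=148 R=9
Round 3 (k=18): L=9 R=61
Round 4 (k=45): L=61 R=201
Round 5 (k=49): L=201 R=189
Round 6 (k=18): L=189 R=152

Answer: 86,148 148,9 9,61 61,201 201,189 189,152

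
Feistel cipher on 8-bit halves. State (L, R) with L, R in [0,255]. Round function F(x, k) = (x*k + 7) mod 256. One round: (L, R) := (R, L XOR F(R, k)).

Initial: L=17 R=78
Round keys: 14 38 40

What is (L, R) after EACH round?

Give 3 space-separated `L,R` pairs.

Round 1 (k=14): L=78 R=90
Round 2 (k=38): L=90 R=45
Round 3 (k=40): L=45 R=85

Answer: 78,90 90,45 45,85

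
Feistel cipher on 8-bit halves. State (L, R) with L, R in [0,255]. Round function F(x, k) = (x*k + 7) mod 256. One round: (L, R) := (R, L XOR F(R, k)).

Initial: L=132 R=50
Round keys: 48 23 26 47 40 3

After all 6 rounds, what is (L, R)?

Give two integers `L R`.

Answer: 31 173

Derivation:
Round 1 (k=48): L=50 R=227
Round 2 (k=23): L=227 R=94
Round 3 (k=26): L=94 R=112
Round 4 (k=47): L=112 R=201
Round 5 (k=40): L=201 R=31
Round 6 (k=3): L=31 R=173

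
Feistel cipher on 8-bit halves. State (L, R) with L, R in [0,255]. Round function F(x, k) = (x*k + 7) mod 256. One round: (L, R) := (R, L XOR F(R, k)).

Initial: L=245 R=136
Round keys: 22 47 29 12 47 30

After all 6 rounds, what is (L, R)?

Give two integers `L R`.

Round 1 (k=22): L=136 R=66
Round 2 (k=47): L=66 R=173
Round 3 (k=29): L=173 R=226
Round 4 (k=12): L=226 R=50
Round 5 (k=47): L=50 R=215
Round 6 (k=30): L=215 R=11

Answer: 215 11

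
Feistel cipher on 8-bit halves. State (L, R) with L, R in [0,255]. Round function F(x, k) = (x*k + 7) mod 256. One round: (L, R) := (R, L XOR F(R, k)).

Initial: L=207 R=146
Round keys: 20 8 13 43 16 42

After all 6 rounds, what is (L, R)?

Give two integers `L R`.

Round 1 (k=20): L=146 R=160
Round 2 (k=8): L=160 R=149
Round 3 (k=13): L=149 R=56
Round 4 (k=43): L=56 R=250
Round 5 (k=16): L=250 R=159
Round 6 (k=42): L=159 R=231

Answer: 159 231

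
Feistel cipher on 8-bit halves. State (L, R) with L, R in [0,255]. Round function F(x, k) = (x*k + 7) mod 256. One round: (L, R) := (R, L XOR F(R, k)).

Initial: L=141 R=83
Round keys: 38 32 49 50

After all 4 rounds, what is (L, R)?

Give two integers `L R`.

Answer: 79 161

Derivation:
Round 1 (k=38): L=83 R=212
Round 2 (k=32): L=212 R=212
Round 3 (k=49): L=212 R=79
Round 4 (k=50): L=79 R=161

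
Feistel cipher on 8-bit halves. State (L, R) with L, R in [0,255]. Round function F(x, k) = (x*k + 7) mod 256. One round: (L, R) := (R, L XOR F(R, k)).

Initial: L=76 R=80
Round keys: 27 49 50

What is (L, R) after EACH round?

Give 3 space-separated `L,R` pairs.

Answer: 80,59 59,2 2,80

Derivation:
Round 1 (k=27): L=80 R=59
Round 2 (k=49): L=59 R=2
Round 3 (k=50): L=2 R=80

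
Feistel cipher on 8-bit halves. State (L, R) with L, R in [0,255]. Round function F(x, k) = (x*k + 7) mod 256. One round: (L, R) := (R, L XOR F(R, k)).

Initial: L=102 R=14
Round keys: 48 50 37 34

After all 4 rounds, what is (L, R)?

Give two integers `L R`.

Answer: 187 106

Derivation:
Round 1 (k=48): L=14 R=193
Round 2 (k=50): L=193 R=183
Round 3 (k=37): L=183 R=187
Round 4 (k=34): L=187 R=106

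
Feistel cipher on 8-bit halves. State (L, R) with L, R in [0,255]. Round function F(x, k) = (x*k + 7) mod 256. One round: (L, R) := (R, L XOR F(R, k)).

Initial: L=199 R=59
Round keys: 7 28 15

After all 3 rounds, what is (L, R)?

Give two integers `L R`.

Round 1 (k=7): L=59 R=99
Round 2 (k=28): L=99 R=224
Round 3 (k=15): L=224 R=68

Answer: 224 68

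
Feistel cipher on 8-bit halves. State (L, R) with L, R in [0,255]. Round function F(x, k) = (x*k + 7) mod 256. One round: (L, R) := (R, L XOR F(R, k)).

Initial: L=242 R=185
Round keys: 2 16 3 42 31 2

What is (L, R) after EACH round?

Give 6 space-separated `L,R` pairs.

Round 1 (k=2): L=185 R=139
Round 2 (k=16): L=139 R=14
Round 3 (k=3): L=14 R=186
Round 4 (k=42): L=186 R=133
Round 5 (k=31): L=133 R=152
Round 6 (k=2): L=152 R=178

Answer: 185,139 139,14 14,186 186,133 133,152 152,178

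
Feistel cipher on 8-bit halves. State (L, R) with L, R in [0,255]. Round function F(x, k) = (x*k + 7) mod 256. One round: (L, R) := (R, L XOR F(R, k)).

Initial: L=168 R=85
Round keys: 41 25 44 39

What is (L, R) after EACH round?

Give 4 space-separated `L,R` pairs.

Round 1 (k=41): L=85 R=12
Round 2 (k=25): L=12 R=102
Round 3 (k=44): L=102 R=131
Round 4 (k=39): L=131 R=154

Answer: 85,12 12,102 102,131 131,154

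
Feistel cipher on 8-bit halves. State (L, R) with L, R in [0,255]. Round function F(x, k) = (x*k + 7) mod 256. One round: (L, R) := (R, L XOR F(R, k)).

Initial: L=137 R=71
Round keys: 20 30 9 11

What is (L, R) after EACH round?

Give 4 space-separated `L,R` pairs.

Round 1 (k=20): L=71 R=26
Round 2 (k=30): L=26 R=84
Round 3 (k=9): L=84 R=225
Round 4 (k=11): L=225 R=230

Answer: 71,26 26,84 84,225 225,230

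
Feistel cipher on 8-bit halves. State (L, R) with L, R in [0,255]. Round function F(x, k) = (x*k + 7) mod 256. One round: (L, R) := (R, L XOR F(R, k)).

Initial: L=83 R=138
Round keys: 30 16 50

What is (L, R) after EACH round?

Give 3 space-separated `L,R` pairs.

Round 1 (k=30): L=138 R=96
Round 2 (k=16): L=96 R=141
Round 3 (k=50): L=141 R=241

Answer: 138,96 96,141 141,241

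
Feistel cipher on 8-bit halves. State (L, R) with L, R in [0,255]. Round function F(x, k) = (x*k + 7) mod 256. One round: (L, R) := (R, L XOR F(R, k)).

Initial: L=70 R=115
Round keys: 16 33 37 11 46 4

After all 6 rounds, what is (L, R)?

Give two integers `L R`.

Round 1 (k=16): L=115 R=113
Round 2 (k=33): L=113 R=235
Round 3 (k=37): L=235 R=143
Round 4 (k=11): L=143 R=199
Round 5 (k=46): L=199 R=70
Round 6 (k=4): L=70 R=216

Answer: 70 216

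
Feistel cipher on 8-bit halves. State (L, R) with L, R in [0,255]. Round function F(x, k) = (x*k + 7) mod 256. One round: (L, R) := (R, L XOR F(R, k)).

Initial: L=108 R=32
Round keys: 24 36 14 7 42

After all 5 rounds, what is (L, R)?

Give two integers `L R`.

Answer: 46 41

Derivation:
Round 1 (k=24): L=32 R=107
Round 2 (k=36): L=107 R=51
Round 3 (k=14): L=51 R=186
Round 4 (k=7): L=186 R=46
Round 5 (k=42): L=46 R=41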